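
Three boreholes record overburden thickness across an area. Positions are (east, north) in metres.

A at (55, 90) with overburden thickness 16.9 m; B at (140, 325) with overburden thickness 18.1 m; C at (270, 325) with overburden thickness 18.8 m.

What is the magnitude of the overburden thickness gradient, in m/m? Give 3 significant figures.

Taking A as reference: B−A = (85, 235, +1.2); C−A = (215, 235, +1.9).
Determinant of the coordinate differences = 85·235 − 215·235 = -30550.
∂d/∂x = [(+1.2)·235 − (+1.9)·235] / -30550 = +0.005385
∂d/∂y = [85·(+1.9) − 215·(+1.2)] / -30550 = +0.003159
|∇f| = √(0.005385² + 0.003159²) = 0.006243 m/m

0.00624 m/m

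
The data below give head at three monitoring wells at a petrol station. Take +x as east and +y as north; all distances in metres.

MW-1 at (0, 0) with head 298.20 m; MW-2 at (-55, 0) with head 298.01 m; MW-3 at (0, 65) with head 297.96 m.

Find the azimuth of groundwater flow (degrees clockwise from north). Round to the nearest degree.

∂h/∂x = (298.01 − 298.20) / (-55 − 0) = +0.003455
∂h/∂y = (297.96 − 298.20) / (65 − 0) = -0.003692
Flow direction (−∇h) has components (-0.003455 E, +0.003692 N).
Azimuth = atan2(E, N) = atan2(-0.003455, +0.003692) = 316.9° ≈ 317°.

317°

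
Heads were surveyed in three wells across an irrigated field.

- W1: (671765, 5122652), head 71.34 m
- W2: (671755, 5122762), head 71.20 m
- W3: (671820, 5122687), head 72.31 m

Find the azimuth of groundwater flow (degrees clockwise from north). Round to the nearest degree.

269°

Differences from W1: to W2 (Δx, Δy, Δh) = (-10, 110, -0.14); to W3 = (55, 35, +0.97).
Solve a·Δx + b·Δy = Δh: det = (-10)·35 − 55·110 = -6400.
∂h/∂x = [(-0.14)·35 − (+0.97)·110] / -6400 = +0.01744
∂h/∂y = [(-10)·(+0.97) − 55·(-0.14)] / -6400 = +0.0003125
Flow direction (−∇h) has components (-0.01744 E, -0.0003125 N).
Azimuth = atan2(E, N) = atan2(-0.01744, -0.0003125) = 269.0° ≈ 269°.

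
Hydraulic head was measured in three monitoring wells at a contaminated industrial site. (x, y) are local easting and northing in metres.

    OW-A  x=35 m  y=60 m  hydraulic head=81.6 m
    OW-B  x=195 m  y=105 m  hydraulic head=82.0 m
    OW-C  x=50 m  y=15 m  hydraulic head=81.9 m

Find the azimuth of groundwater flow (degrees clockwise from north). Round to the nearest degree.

Taking OW-A as reference: OW-B−OW-A = (160, 45, +0.4); OW-C−OW-A = (15, -45, +0.3).
Solve a·Δx + b·Δy = Δh: det = 160·(-45) − 15·45 = -7875.
∂h/∂x = [(+0.4)·(-45) − (+0.3)·45] / -7875 = +0.004000
∂h/∂y = [160·(+0.3) − 15·(+0.4)] / -7875 = -0.005333
Flow direction (−∇h) has components (-0.004000 E, +0.005333 N).
Azimuth = atan2(E, N) = atan2(-0.004000, +0.005333) = 323.1° ≈ 323°.

323°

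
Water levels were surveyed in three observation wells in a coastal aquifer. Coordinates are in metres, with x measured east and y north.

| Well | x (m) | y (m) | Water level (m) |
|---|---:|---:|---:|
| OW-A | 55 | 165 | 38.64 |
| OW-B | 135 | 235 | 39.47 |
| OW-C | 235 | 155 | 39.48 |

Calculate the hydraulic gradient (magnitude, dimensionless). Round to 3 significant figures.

0.00792

With h = a·x + b·y + c and OW-A as origin, the differences give:
  80·a + 70·b = +0.83
  180·a + (-10)·b = +0.84
Eliminate b (×(-10) and ×70, subtract): -13400·a = -67.100 → a = ∂h/∂x = +0.005007
Back-substitute: b = ∂h/∂y = +0.006134.
|∇h| = √(0.005007² + 0.006134²) = 0.007918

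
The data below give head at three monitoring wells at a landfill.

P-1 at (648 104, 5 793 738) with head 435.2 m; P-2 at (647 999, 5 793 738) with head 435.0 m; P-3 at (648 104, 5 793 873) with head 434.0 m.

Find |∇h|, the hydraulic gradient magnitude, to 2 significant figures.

0.0091

∂h/∂x = (435.0 − 435.2) / (647999 − 648104) = +0.001905
∂h/∂y = (434.0 − 435.2) / (5793873 − 5793738) = -0.008889
|∇h| = √(0.001905² + -0.008889²) = 0.009091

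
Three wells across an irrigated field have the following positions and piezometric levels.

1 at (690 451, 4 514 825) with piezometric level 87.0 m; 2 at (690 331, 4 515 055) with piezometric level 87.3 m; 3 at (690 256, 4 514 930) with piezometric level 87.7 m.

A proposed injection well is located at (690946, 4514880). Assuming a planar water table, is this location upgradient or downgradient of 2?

With h = a·x + b·y + c and 1 as origin, the differences give:
  (-120)·a + 230·b = +0.3
  (-195)·a + 105·b = +0.7
Eliminate b (×105 and ×230, subtract): 32250·a = -129.50 → a = ∂h/∂x = -0.004016
Back-substitute: b = ∂h/∂y = -0.0007907.
Head at (690946, 4514880) = 87.0 + (-0.004016)·(495) + (-0.0007907)·(55) = 84.97 m.
That is lower than the 87.3 m at 2, so the point is downgradient.

downgradient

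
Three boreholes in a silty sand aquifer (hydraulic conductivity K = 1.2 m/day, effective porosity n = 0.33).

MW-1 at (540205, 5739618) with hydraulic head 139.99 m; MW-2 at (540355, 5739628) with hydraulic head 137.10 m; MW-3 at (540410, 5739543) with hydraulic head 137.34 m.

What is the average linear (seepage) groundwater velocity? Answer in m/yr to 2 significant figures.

31 m/yr

Taking MW-1 as reference: MW-2−MW-1 = (150, 10, -2.89); MW-3−MW-1 = (205, -75, -2.65).
Determinant of the coordinate differences = 150·(-75) − 205·10 = -13300.
∂h/∂x = [(-2.89)·(-75) − (-2.65)·10] / -13300 = -0.01829
∂h/∂y = [150·(-2.65) − 205·(-2.89)] / -13300 = -0.01466
|∇h| = √(-0.01829² + -0.01466²) = 0.02344
Seepage velocity v = K·i/n = 1.2 × 0.02344 / 0.33 = 0.08524 m/day = 31.13 m/yr.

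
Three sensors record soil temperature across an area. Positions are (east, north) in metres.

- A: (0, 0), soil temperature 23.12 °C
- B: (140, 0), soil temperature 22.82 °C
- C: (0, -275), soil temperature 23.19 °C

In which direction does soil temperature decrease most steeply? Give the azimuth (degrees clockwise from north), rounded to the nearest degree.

∂T/∂x = (22.82 − 23.12) / (140 − 0) = -0.002143
∂T/∂y = (23.19 − 23.12) / (-275 − 0) = -0.0002545
Steepest decrease is along −∇f: components (+0.002143 E, +0.0002545 N).
Azimuth = atan2(+0.002143, +0.0002545) = 83.2° ≈ 083°.

083°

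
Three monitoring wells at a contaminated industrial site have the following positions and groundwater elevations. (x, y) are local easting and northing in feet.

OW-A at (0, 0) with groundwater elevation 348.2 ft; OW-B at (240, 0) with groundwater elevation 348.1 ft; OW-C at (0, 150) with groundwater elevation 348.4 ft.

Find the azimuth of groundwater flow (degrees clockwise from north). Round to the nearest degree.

∂h/∂x = (348.1 − 348.2) / (240 − 0) = -0.0004167
∂h/∂y = (348.4 − 348.2) / (150 − 0) = +0.001333
Flow direction (−∇h) has components (+0.0004167 E, -0.001333 N).
Azimuth = atan2(E, N) = atan2(+0.0004167, -0.001333) = 162.6° ≈ 163°.

163°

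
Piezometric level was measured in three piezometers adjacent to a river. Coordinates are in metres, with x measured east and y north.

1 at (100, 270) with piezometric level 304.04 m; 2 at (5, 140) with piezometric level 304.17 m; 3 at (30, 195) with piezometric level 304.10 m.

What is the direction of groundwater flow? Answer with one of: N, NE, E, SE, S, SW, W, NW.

With h = a·x + b·y + c and 1 as origin, the differences give:
  (-95)·a + (-130)·b = +0.13
  (-70)·a + (-75)·b = +0.06
Eliminate b (×(-75) and ×(-130), subtract): -1975·a = -1.950 → a = ∂h/∂x = +0.0009873
Back-substitute: b = ∂h/∂y = -0.001722.
Flow = −∇h = (-0.0009873 east, +0.001722 north), which points northwest.

NW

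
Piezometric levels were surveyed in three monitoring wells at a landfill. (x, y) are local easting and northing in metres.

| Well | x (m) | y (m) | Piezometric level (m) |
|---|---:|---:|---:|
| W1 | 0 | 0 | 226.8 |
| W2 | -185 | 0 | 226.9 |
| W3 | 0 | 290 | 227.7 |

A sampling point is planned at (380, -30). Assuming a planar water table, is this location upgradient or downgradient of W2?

downgradient

∂h/∂x = (226.9 − 226.8) / (-185 − 0) = -0.0005405
∂h/∂y = (227.7 − 226.8) / (290 − 0) = +0.003103
Head at (380, -30) = 226.8 + (-0.0005405)·(380) + (+0.003103)·(-30) = 226.50 m.
That is lower than the 226.9 m at W2, so the point is downgradient.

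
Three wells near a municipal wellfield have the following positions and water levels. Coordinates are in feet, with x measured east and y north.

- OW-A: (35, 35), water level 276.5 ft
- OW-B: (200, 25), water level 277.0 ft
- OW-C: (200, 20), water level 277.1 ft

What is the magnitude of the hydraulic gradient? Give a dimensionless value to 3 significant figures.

0.0201

Differences from OW-A: to OW-B (Δx, Δy, Δh) = (165, -10, +0.5); to OW-C = (165, -15, +0.6).
Solve a·Δx + b·Δy = Δh: det = 165·(-15) − 165·(-10) = -825.
∂h/∂x = [(+0.5)·(-15) − (+0.6)·(-10)] / -825 = +0.001818
∂h/∂y = [165·(+0.6) − 165·(+0.5)] / -825 = -0.02000
|∇h| = √(0.001818² + -0.02000²) = 0.02008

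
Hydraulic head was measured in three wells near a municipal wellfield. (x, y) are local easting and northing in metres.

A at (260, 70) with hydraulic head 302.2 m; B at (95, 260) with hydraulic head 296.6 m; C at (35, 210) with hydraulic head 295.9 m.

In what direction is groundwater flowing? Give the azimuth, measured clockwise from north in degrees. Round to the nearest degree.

298°

Taking A as reference: B−A = (-165, 190, -5.6); C−A = (-225, 140, -6.3).
Determinant of the coordinate differences = (-165)·140 − (-225)·190 = 19650.
∂h/∂x = [(-5.6)·140 − (-6.3)·190] / 19650 = +0.02102
∂h/∂y = [(-165)·(-6.3) − (-225)·(-5.6)] / 19650 = -0.01122
Flow direction (−∇h) has components (-0.02102 E, +0.01122 N).
Azimuth = atan2(E, N) = atan2(-0.02102, +0.01122) = 298.1° ≈ 298°.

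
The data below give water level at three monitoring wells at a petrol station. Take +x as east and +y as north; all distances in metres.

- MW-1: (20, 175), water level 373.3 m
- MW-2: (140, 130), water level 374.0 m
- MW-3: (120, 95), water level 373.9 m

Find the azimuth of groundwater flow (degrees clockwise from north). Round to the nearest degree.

Three-point gradient (reference MW-1): Δ to MW-2 = (120, -45, +0.7), Δ to MW-3 = (100, -80, +0.6).
∂h/∂x = +0.005686, ∂h/∂y = -0.0003922 (det = -5100).
Flow direction (−∇h) has components (-0.005686 E, +0.0003922 N).
Azimuth = atan2(E, N) = atan2(-0.005686, +0.0003922) = 273.9° ≈ 274°.

274°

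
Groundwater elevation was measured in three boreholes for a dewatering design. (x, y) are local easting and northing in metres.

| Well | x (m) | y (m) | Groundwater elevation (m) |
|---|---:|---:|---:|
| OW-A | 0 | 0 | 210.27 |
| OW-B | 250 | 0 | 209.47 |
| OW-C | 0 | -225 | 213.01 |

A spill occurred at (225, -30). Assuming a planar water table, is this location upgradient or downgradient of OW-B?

upgradient

∂h/∂x = (209.47 − 210.27) / (250 − 0) = -0.003200
∂h/∂y = (213.01 − 210.27) / (-225 − 0) = -0.01218
Head at (225, -30) = 210.27 + (-0.003200)·(225) + (-0.01218)·(-30) = 209.92 m.
That is higher than the 209.47 m at OW-B, so the point is upgradient.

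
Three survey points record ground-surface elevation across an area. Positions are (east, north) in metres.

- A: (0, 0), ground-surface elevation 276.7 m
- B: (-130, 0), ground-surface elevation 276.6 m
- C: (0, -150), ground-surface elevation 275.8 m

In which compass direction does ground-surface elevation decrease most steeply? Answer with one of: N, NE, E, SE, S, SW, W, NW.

∂z/∂x = (276.6 − 276.7) / (-130 − 0) = +0.0007692
∂z/∂y = (275.8 − 276.7) / (-150 − 0) = +0.006000
Steepest decrease is along −∇f = (-0.0007692 E, -0.006000 N) → south.

S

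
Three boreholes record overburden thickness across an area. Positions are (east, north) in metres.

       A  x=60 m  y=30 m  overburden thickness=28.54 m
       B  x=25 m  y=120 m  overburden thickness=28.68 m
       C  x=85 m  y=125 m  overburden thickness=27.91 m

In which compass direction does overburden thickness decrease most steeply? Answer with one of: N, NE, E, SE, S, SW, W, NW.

E

Three-point gradient (reference A): Δ to B = (-35, 90, +0.14), Δ to C = (25, 95, -0.63).
∂d/∂x = -0.01256, ∂d/∂y = -0.003327 (det = -5575).
Steepest decrease is along −∇f = (+0.01256 E, +0.003327 N) → east.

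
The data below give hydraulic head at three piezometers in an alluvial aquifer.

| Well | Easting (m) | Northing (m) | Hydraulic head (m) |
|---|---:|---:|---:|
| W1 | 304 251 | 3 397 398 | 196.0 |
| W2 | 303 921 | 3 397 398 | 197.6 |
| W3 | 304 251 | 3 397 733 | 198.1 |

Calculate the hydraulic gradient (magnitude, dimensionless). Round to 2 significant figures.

0.0079

∂h/∂x = (197.6 − 196.0) / (303921 − 304251) = -0.004848
∂h/∂y = (198.1 − 196.0) / (3397733 − 3397398) = +0.006269
|∇h| = √(-0.004848² + 0.006269²) = 0.007925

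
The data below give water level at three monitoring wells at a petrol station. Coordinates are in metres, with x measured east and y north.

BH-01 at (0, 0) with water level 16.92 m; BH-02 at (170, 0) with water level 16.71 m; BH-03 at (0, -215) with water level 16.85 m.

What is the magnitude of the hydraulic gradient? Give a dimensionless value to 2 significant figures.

0.0013

∂h/∂x = (16.71 − 16.92) / (170 − 0) = -0.001235
∂h/∂y = (16.85 − 16.92) / (-215 − 0) = +0.0003256
|∇h| = √(-0.001235² + 0.0003256²) = 0.001277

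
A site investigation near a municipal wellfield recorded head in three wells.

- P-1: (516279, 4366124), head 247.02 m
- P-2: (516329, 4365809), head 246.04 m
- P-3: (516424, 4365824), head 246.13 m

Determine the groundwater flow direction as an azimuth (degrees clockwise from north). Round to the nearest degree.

Taking P-1 as reference: P-2−P-1 = (50, -315, -0.98); P-3−P-1 = (145, -300, -0.89).
Solve a·Δx + b·Δy = Δh: det = 50·(-300) − 145·(-315) = 30675.
∂h/∂x = [(-0.98)·(-300) − (-0.89)·(-315)] / 30675 = +0.0004450
∂h/∂y = [50·(-0.89) − 145·(-0.98)] / 30675 = +0.003182
Flow direction (−∇h) has components (-0.0004450 E, -0.003182 N).
Azimuth = atan2(E, N) = atan2(-0.0004450, -0.003182) = 188.0° ≈ 188°.

188°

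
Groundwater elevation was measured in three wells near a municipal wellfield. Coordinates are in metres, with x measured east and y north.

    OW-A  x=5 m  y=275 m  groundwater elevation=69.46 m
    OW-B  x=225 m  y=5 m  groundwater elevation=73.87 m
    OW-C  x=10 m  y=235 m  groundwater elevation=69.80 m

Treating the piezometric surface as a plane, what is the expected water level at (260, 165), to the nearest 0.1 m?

73.1 m

Differences from OW-A: to OW-B (Δx, Δy, Δh) = (220, -270, +4.41); to OW-C = (5, -40, +0.34).
Solve a·Δx + b·Δy = Δh: det = 220·(-40) − 5·(-270) = -7450.
∂h/∂x = [(+4.41)·(-40) − (+0.34)·(-270)] / -7450 = +0.01136
∂h/∂y = [220·(+0.34) − 5·(+4.41)] / -7450 = -0.007081
h(260, 165) = 69.46 + (+0.01136)·(255) + (-0.007081)·(-110) = 69.46 +2.896 +0.779 = 73.135 m.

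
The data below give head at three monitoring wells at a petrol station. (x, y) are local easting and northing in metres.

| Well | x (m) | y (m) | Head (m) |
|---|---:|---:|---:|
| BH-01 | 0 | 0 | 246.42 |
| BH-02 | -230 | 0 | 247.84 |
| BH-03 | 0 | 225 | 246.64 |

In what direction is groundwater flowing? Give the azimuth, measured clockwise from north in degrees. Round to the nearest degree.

∂h/∂x = (247.84 − 246.42) / (-230 − 0) = -0.006174
∂h/∂y = (246.64 − 246.42) / (225 − 0) = +0.0009778
Flow direction (−∇h) has components (+0.006174 E, -0.0009778 N).
Azimuth = atan2(E, N) = atan2(+0.006174, -0.0009778) = 99.0° ≈ 099°.

099°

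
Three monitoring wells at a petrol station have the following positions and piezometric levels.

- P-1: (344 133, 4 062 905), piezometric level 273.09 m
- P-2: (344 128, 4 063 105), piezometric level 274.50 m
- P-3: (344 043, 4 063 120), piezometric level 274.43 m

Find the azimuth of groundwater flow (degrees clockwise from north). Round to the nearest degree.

196°

Taking P-1 as reference: P-2−P-1 = (-5, 200, +1.41); P-3−P-1 = (-90, 215, +1.34).
Determinant of the coordinate differences = (-5)·215 − (-90)·200 = 16925.
∂h/∂x = [(+1.41)·215 − (+1.34)·200] / 16925 = +0.002077
∂h/∂y = [(-5)·(+1.34) − (-90)·(+1.41)] / 16925 = +0.007102
Flow direction (−∇h) has components (-0.002077 E, -0.007102 N).
Azimuth = atan2(E, N) = atan2(-0.002077, -0.007102) = 196.3° ≈ 196°.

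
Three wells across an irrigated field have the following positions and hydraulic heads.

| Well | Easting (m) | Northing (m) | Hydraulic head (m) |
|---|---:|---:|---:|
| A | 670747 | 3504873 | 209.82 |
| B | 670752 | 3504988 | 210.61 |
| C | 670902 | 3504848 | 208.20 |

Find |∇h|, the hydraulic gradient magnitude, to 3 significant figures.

0.0118

Differences from A: to B (Δx, Δy, Δh) = (5, 115, +0.79); to C = (155, -25, -1.62).
Solve a·Δx + b·Δy = Δh: det = 5·(-25) − 155·115 = -17950.
∂h/∂x = [(+0.79)·(-25) − (-1.62)·115] / -17950 = -0.009279
∂h/∂y = [5·(-1.62) − 155·(+0.79)] / -17950 = +0.007273
|∇h| = √(-0.009279² + 0.007273²) = 0.01179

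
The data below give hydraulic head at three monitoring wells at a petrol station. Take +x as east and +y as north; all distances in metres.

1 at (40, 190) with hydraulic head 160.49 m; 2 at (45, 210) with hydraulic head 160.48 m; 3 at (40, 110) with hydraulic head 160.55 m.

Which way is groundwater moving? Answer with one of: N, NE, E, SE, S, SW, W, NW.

NW

Three-point gradient (reference 1): Δ to 2 = (5, 20, -0.01), Δ to 3 = (0, -80, +0.06).
∂h/∂x = +0.0010000, ∂h/∂y = -0.0007500 (det = -400).
Flow = −∇h = (-0.0010000 east, +0.0007500 north), which points northwest.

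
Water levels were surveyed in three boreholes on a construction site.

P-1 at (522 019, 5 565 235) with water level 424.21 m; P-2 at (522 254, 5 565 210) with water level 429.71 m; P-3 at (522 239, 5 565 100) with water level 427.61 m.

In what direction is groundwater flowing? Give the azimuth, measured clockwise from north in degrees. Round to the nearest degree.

Three-point gradient (reference P-1): Δ to P-2 = (235, -25, +5.50), Δ to P-3 = (220, -135, +3.40).
∂h/∂x = +0.02507, ∂h/∂y = +0.01567 (det = -26225).
Flow direction (−∇h) has components (-0.02507 E, -0.01567 N).
Azimuth = atan2(E, N) = atan2(-0.02507, -0.01567) = 238.0° ≈ 238°.

238°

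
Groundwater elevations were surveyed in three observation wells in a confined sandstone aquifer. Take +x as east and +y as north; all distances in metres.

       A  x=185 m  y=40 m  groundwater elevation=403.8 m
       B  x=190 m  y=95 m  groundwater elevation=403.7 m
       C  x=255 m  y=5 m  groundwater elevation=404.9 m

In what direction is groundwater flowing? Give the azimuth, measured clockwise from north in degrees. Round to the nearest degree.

With h = a·x + b·y + c and A as origin, the differences give:
  5·a + 55·b = -0.1
  70·a + (-35)·b = +1.1
Eliminate b (×(-35) and ×55, subtract): -4025·a = -57.00 → a = ∂h/∂x = +0.01416
Back-substitute: b = ∂h/∂y = -0.003106.
Flow direction (−∇h) has components (-0.01416 E, +0.003106 N).
Azimuth = atan2(E, N) = atan2(-0.01416, +0.003106) = 282.4° ≈ 282°.

282°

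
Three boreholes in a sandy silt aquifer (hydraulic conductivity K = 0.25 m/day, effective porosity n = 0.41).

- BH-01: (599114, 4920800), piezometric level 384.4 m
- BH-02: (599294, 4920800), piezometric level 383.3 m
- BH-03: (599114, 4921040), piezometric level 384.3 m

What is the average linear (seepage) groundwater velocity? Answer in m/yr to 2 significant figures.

∂h/∂x = (383.3 − 384.4) / (599294 − 599114) = -0.006111
∂h/∂y = (384.3 − 384.4) / (4921040 − 4920800) = -0.0004167
|∇h| = √(-0.006111² + -0.0004167²) = 0.006125
Seepage velocity v = K·i/n = 0.25 × 0.006125 / 0.41 = 0.003735 m/day = 1.364 m/yr.

1.4 m/yr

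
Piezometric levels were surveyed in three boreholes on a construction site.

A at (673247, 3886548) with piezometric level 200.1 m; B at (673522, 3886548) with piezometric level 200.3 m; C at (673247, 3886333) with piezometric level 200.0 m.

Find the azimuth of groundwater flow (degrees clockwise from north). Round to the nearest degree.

∂h/∂x = (200.3 − 200.1) / (673522 − 673247) = +0.0007273
∂h/∂y = (200.0 − 200.1) / (3886333 − 3886548) = +0.0004651
Flow direction (−∇h) has components (-0.0007273 E, -0.0004651 N).
Azimuth = atan2(E, N) = atan2(-0.0007273, -0.0004651) = 237.4° ≈ 237°.

237°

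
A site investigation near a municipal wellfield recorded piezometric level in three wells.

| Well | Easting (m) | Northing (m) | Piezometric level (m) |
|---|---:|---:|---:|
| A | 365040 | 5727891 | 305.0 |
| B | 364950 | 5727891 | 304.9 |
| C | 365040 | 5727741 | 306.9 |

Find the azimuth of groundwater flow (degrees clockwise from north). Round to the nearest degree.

355°

∂h/∂x = (304.9 − 305.0) / (364950 − 365040) = +0.001111
∂h/∂y = (306.9 − 305.0) / (5727741 − 5727891) = -0.01267
Flow direction (−∇h) has components (-0.001111 E, +0.01267 N).
Azimuth = atan2(E, N) = atan2(-0.001111, +0.01267) = 355.0° ≈ 355°.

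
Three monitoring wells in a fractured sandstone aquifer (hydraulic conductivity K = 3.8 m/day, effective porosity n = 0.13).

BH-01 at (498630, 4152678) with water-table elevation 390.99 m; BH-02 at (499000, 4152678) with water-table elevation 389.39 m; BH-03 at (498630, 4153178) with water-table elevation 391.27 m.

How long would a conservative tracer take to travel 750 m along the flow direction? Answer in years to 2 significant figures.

16 years

∂h/∂x = (389.39 − 390.99) / (499000 − 498630) = -0.004324
∂h/∂y = (391.27 − 390.99) / (4153178 − 4152678) = +0.0005600
|∇h| = √(-0.004324² + 0.0005600²) = 0.00436
Seepage velocity v = K·i/n = 3.8 × 0.00436 / 0.13 = 0.1274 m/day.
t = 750 / 0.1274 = 5887 days = 16.1 years.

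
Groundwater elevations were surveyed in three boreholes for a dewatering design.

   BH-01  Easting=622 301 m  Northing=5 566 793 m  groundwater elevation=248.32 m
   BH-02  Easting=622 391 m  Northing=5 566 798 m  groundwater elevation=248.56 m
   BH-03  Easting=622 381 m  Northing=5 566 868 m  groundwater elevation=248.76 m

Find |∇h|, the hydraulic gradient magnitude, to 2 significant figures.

Differences from BH-01: to BH-02 (Δx, Δy, Δh) = (90, 5, +0.24); to BH-03 = (80, 75, +0.44).
Determinant of the coordinate differences = 90·75 − 80·5 = 6350.
∂h/∂x = [(+0.24)·75 − (+0.44)·5] / 6350 = +0.002488
∂h/∂y = [90·(+0.44) − 80·(+0.24)] / 6350 = +0.003213
|∇h| = √(0.002488² + 0.003213²) = 0.004064

0.0041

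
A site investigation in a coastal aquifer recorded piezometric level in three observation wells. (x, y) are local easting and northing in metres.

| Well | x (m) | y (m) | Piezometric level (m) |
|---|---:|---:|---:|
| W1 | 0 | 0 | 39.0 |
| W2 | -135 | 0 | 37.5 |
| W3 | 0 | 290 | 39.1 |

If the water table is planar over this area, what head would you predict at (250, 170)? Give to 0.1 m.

41.8 m

∂h/∂x = (37.5 − 39.0) / (-135 − 0) = +0.01111
∂h/∂y = (39.1 − 39.0) / (290 − 0) = +0.0003448
h(250, 170) = 39.0 + (+0.01111)·(250) + (+0.0003448)·(170) = 39.0 +2.778 +0.059 = 41.836 m.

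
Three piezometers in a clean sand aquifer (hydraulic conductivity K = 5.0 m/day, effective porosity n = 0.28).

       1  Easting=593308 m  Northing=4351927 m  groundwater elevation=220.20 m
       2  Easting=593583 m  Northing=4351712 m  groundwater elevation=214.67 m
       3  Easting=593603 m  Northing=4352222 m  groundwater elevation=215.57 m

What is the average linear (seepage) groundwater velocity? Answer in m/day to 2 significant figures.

Three-point gradient (reference 1): Δ to 2 = (275, -215, -5.53), Δ to 3 = (295, 295, -4.63).
∂h/∂x = -0.01817, ∂h/∂y = +0.002477 (det = 144550).
|∇h| = √(-0.01817² + 0.002477²) = 0.01834
Seepage velocity v = K·i/n = 5.0 × 0.01834 / 0.28 = 0.3275 m/day.

0.33 m/day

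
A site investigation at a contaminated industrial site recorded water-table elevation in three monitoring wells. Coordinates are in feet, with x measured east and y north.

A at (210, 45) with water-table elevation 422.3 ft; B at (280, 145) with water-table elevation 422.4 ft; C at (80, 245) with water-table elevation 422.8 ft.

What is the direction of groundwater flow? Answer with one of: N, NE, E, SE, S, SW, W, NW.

SE

Taking A as reference: B−A = (70, 100, +0.1); C−A = (-130, 200, +0.5).
Determinant of the coordinate differences = 70·200 − (-130)·100 = 27000.
∂h/∂x = [(+0.1)·200 − (+0.5)·100] / 27000 = -0.001111
∂h/∂y = [70·(+0.5) − (-130)·(+0.1)] / 27000 = +0.001778
Flow = −∇h = (+0.001111 east, -0.001778 north), which points southeast.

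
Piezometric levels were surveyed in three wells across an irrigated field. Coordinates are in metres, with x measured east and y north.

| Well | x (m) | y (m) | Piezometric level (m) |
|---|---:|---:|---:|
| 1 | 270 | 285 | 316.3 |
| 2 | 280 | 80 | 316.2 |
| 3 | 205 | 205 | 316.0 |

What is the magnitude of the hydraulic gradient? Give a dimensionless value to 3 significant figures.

With h = a·x + b·y + c and 1 as origin, the differences give:
  10·a + (-205)·b = -0.1
  (-65)·a + (-80)·b = -0.3
Eliminate b (×(-80) and ×(-205), subtract): -14125·a = -53.50 → a = ∂h/∂x = +0.003788
Back-substitute: b = ∂h/∂y = +0.0006726.
|∇h| = √(0.003788² + 0.0006726²) = 0.003847

0.00385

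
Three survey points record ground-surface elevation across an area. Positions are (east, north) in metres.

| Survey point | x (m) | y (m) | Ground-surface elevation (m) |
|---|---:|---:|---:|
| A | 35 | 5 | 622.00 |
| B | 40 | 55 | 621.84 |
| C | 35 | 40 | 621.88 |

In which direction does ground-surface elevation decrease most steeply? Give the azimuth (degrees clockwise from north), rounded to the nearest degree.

Differences from A: to B (Δx, Δy, Δh) = (5, 50, -0.16); to C = (0, 35, -0.12).
Determinant of the coordinate differences = 5·35 − 0·50 = 175.
∂z/∂x = [(-0.16)·35 − (-0.12)·50] / 175 = +0.002286
∂z/∂y = [5·(-0.12) − 0·(-0.16)] / 175 = -0.003429
Steepest decrease is along −∇f: components (-0.002286 E, +0.003429 N).
Azimuth = atan2(-0.002286, +0.003429) = 326.3° ≈ 326°.

326°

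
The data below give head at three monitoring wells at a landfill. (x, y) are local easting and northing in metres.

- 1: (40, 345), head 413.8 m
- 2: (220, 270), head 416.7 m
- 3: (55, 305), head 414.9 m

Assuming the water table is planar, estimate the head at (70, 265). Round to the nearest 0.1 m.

With h = a·x + b·y + c and 1 as origin, the differences give:
  180·a + (-75)·b = +2.9
  15·a + (-40)·b = +1.1
Eliminate b (×(-40) and ×(-75), subtract): -6075·a = -33.50 → a = ∂h/∂x = +0.005514
Back-substitute: b = ∂h/∂y = -0.02543.
h(70, 265) = 413.8 + (+0.005514)·(30) + (-0.02543)·(-80) = 413.8 +0.165 +2.035 = 416.000 m.

416.0 m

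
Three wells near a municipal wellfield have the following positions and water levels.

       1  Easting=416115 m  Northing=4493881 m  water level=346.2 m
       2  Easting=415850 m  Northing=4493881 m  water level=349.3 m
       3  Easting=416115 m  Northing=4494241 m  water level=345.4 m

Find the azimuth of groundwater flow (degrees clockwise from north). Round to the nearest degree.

079°

∂h/∂x = (349.3 − 346.2) / (415850 − 416115) = -0.01170
∂h/∂y = (345.4 − 346.2) / (4494241 − 4493881) = -0.002222
Flow direction (−∇h) has components (+0.01170 E, +0.002222 N).
Azimuth = atan2(E, N) = atan2(+0.01170, +0.002222) = 79.2° ≈ 079°.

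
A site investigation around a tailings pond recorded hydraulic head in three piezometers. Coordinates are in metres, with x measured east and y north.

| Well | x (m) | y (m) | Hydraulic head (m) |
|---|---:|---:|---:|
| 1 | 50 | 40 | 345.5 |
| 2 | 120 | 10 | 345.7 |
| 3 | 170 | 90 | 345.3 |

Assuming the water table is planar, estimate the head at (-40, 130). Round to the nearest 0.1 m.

345.0 m

With h = a·x + b·y + c and 1 as origin, the differences give:
  70·a + (-30)·b = +0.2
  120·a + 50·b = -0.2
Eliminate b (×50 and ×(-30), subtract): 7100·a = 4.00 → a = ∂h/∂x = +0.0005634
Back-substitute: b = ∂h/∂y = -0.005352.
h(-40, 130) = 345.5 + (+0.0005634)·(-90) + (-0.005352)·(90) = 345.5 -0.051 -0.482 = 344.968 m.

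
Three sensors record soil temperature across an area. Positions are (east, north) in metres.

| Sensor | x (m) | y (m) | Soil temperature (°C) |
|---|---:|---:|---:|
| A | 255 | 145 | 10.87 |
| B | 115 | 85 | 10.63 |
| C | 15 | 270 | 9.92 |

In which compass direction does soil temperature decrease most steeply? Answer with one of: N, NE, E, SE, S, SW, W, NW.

NW

Three-point gradient (reference A): Δ to B = (-140, -60, -0.24), Δ to C = (-240, 125, -0.95).
∂T/∂x = +0.002727, ∂T/∂y = -0.002364 (det = -31900).
Steepest decrease is along −∇f = (-0.002727 E, +0.002364 N) → northwest.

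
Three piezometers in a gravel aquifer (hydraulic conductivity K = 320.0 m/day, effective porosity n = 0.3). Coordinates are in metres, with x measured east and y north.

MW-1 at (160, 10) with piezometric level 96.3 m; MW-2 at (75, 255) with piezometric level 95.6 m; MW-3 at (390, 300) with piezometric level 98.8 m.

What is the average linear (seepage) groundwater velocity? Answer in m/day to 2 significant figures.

11 m/day

Differences from MW-1: to MW-2 (Δx, Δy, Δh) = (-85, 245, -0.7); to MW-3 = (230, 290, +2.5).
Solve a·Δx + b·Δy = Δh: det = (-85)·290 − 230·245 = -81000.
∂h/∂x = [(-0.7)·290 − (+2.5)·245] / -81000 = +0.01007
∂h/∂y = [(-85)·(+2.5) − 230·(-0.7)] / -81000 = +0.0006358
|∇h| = √(0.01007² + 0.0006358²) = 0.01009
Seepage velocity v = K·i/n = 320.0 × 0.01009 / 0.3 = 10.76 m/day.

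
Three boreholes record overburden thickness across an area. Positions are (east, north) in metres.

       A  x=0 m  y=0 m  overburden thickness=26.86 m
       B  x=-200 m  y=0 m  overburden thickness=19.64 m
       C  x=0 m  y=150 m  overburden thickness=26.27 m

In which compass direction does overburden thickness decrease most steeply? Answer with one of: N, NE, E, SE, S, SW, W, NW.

W

∂d/∂x = (19.64 − 26.86) / (-200 − 0) = +0.03610
∂d/∂y = (26.27 − 26.86) / (150 − 0) = -0.003933
Steepest decrease is along −∇f = (-0.03610 E, +0.003933 N) → west.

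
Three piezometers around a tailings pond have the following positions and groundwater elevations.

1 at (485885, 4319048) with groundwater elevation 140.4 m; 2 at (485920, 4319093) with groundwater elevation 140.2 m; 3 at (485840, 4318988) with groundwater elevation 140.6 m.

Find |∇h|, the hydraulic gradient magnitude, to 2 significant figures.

Taking 1 as reference: 2−1 = (35, 45, -0.2); 3−1 = (-45, -60, +0.2).
Solve a·Δx + b·Δy = Δh: det = 35·(-60) − (-45)·45 = -75.
∂h/∂x = [(-0.2)·(-60) − (+0.2)·45] / -75 = -0.04000
∂h/∂y = [35·(+0.2) − (-45)·(-0.2)] / -75 = +0.02667
|∇h| = √(-0.04000² + 0.02667²) = 0.04808

0.048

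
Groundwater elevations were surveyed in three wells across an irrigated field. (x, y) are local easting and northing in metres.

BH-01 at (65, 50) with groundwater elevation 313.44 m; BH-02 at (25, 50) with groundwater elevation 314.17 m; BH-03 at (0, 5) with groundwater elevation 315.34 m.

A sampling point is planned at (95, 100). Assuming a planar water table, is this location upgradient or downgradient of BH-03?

Three-point gradient (reference BH-01): Δ to BH-02 = (-40, 0, +0.73), Δ to BH-03 = (-65, -45, +1.90).
∂h/∂x = -0.01825, ∂h/∂y = -0.01586 (det = 1800).
Head at (95, 100) = 313.44 + (-0.01825)·(30) + (-0.01586)·(50) = 312.10 m.
That is lower than the 315.34 m at BH-03, so the point is downgradient.

downgradient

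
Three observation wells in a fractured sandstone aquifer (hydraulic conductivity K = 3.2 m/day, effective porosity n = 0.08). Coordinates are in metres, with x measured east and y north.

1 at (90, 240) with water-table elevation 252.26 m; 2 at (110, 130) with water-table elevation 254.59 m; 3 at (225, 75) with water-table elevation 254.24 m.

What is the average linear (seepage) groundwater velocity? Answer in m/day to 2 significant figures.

Differences from 1: to 2 (Δx, Δy, Δh) = (20, -110, +2.33); to 3 = (135, -165, +1.98).
Determinant of the coordinate differences = 20·(-165) − 135·(-110) = 11550.
∂h/∂x = [(+2.33)·(-165) − (+1.98)·(-110)] / 11550 = -0.01443
∂h/∂y = [20·(+1.98) − 135·(+2.33)] / 11550 = -0.02381
|∇h| = √(-0.01443² + -0.02381²) = 0.02784
Seepage velocity v = K·i/n = 3.2 × 0.02784 / 0.08 = 1.114 m/day.

1.1 m/day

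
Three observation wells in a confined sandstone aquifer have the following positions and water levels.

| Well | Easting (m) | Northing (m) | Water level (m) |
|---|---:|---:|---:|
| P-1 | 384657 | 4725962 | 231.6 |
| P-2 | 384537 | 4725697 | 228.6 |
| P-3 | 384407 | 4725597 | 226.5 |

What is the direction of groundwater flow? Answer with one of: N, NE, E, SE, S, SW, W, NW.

SW

With h = a·x + b·y + c and P-1 as origin, the differences give:
  (-120)·a + (-265)·b = -3.0
  (-250)·a + (-365)·b = -5.1
Eliminate b (×(-365) and ×(-265), subtract): -22450·a = -256.50 → a = ∂h/∂x = +0.01143
Back-substitute: b = ∂h/∂y = +0.006147.
Flow = −∇h = (-0.01143 east, -0.006147 north), which points southwest.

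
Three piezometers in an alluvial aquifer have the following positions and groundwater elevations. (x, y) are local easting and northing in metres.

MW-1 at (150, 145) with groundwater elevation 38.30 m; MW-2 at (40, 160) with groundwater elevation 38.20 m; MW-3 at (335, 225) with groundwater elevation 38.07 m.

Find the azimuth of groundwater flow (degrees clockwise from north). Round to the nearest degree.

354°

Three-point gradient (reference MW-1): Δ to MW-2 = (-110, 15, -0.10), Δ to MW-3 = (185, 80, -0.23).
∂h/∂x = +0.0003931, ∂h/∂y = -0.003784 (det = -11575).
Flow direction (−∇h) has components (-0.0003931 E, +0.003784 N).
Azimuth = atan2(E, N) = atan2(-0.0003931, +0.003784) = 354.1° ≈ 354°.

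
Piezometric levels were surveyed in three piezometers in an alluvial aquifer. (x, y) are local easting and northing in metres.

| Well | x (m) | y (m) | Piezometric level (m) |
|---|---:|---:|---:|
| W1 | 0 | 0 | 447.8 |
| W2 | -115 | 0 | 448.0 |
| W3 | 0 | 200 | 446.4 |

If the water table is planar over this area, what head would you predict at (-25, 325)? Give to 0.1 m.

∂h/∂x = (448.0 − 447.8) / (-115 − 0) = -0.001739
∂h/∂y = (446.4 − 447.8) / (200 − 0) = -0.007000
h(-25, 325) = 447.8 + (-0.001739)·(-25) + (-0.007000)·(325) = 447.8 +0.043 -2.275 = 445.568 m.

445.6 m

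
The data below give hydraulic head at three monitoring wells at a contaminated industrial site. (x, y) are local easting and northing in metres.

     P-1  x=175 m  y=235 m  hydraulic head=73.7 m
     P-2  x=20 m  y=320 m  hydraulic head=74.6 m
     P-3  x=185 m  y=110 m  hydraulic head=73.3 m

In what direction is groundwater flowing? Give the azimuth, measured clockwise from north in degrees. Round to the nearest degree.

124°

Differences from P-1: to P-2 (Δx, Δy, Δh) = (-155, 85, +0.9); to P-3 = (10, -125, -0.4).
Solve a·Δx + b·Δy = Δh: det = (-155)·(-125) − 10·85 = 18525.
∂h/∂x = [(+0.9)·(-125) − (-0.4)·85] / 18525 = -0.004238
∂h/∂y = [(-155)·(-0.4) − 10·(+0.9)] / 18525 = +0.002861
Flow direction (−∇h) has components (+0.004238 E, -0.002861 N).
Azimuth = atan2(E, N) = atan2(+0.004238, -0.002861) = 124.0° ≈ 124°.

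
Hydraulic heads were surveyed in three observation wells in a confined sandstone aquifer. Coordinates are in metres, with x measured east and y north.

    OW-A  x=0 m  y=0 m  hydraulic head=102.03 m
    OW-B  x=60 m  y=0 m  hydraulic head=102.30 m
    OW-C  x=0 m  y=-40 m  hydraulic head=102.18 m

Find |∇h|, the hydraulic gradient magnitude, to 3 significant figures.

0.00586

∂h/∂x = (102.30 − 102.03) / (60 − 0) = +0.004500
∂h/∂y = (102.18 − 102.03) / (-40 − 0) = -0.003750
|∇h| = √(0.004500² + -0.003750²) = 0.005858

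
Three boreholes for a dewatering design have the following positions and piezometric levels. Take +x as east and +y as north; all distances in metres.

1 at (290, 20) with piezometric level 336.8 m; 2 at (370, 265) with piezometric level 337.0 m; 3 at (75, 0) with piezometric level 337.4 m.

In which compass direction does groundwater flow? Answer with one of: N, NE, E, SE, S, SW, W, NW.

SE

With h = a·x + b·y + c and 1 as origin, the differences give:
  80·a + 245·b = +0.2
  (-215)·a + (-20)·b = +0.6
Eliminate b (×(-20) and ×245, subtract): 51075·a = -151.00 → a = ∂h/∂x = -0.002956
Back-substitute: b = ∂h/∂y = +0.001782.
Flow = −∇h = (+0.002956 east, -0.001782 north), which points southeast.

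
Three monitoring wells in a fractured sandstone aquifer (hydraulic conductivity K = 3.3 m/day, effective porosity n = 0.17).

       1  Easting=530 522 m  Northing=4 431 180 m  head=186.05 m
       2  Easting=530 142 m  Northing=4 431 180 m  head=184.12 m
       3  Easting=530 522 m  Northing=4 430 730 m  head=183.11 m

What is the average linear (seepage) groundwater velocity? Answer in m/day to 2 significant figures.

0.16 m/day

∂h/∂x = (184.12 − 186.05) / (530142 − 530522) = +0.005079
∂h/∂y = (183.11 − 186.05) / (4430730 − 4431180) = +0.006533
|∇h| = √(0.005079² + 0.006533²) = 0.008275
Seepage velocity v = K·i/n = 3.3 × 0.008275 / 0.17 = 0.1606 m/day.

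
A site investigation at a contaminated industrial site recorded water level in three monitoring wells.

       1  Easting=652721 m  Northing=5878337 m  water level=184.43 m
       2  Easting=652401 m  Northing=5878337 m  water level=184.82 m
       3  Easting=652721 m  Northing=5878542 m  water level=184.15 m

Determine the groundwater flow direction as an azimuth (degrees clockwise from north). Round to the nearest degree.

∂h/∂x = (184.82 − 184.43) / (652401 − 652721) = -0.001219
∂h/∂y = (184.15 − 184.43) / (5878542 − 5878337) = -0.001366
Flow direction (−∇h) has components (+0.001219 E, +0.001366 N).
Azimuth = atan2(E, N) = atan2(+0.001219, +0.001366) = 41.7° ≈ 042°.

042°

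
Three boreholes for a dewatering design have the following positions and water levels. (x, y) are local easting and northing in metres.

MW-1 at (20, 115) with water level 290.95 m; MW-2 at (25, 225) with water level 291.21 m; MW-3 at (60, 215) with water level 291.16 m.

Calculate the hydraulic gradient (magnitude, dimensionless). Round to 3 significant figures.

0.00251

Three-point gradient (reference MW-1): Δ to MW-2 = (5, 110, +0.26), Δ to MW-3 = (40, 100, +0.21).
∂h/∂x = -0.0007436, ∂h/∂y = +0.002397 (det = -3900).
|∇h| = √(-0.0007436² + 0.002397²) = 0.00251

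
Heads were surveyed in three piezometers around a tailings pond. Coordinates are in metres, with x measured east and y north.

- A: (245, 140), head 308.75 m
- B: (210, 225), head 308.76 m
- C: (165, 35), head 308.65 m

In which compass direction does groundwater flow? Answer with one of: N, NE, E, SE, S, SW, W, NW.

SW

Taking A as reference: B−A = (-35, 85, +0.01); C−A = (-80, -105, -0.10).
Solve a·Δx + b·Δy = Δh: det = (-35)·(-105) − (-80)·85 = 10475.
∂h/∂x = [(+0.01)·(-105) − (-0.10)·85] / 10475 = +0.0007112
∂h/∂y = [(-35)·(-0.10) − (-80)·(+0.01)] / 10475 = +0.0004105
Flow = −∇h = (-0.0007112 east, -0.0004105 north), which points southwest.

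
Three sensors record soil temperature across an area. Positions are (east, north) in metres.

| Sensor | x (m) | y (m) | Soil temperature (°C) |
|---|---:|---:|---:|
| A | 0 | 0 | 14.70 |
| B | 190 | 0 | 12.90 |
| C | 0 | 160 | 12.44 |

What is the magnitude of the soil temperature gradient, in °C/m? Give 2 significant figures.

∂T/∂x = (12.90 − 14.70) / (190 − 0) = -0.009474
∂T/∂y = (12.44 − 14.70) / (160 − 0) = -0.01412
|∇f| = √(-0.009474² + -0.01412²) = 0.017 °C/m

0.017 °C/m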